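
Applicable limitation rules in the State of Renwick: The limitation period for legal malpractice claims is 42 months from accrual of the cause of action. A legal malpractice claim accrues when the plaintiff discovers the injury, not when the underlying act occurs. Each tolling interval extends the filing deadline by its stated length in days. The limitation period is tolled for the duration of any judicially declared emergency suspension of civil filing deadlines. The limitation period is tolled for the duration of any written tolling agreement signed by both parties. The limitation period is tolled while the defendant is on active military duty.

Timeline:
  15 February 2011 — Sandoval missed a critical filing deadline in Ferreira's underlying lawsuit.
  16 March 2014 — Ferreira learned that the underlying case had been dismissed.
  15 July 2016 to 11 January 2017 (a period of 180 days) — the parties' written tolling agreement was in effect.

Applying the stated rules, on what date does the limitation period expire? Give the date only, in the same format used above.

15 March 2018

The claim did not accrue until Ferreira discovered the injury on 16 March 2014; the 15 February 2011 act date does not start the clock under the stated rule.
Adding the 42 months base period to 16 March 2014 gives a deadline of 16 September 2017, before any tolling.
The period was tolled for 180 days by the written tolling agreement (15 July 2016 to 11 January 2017), pushing the deadline to 15 March 2018.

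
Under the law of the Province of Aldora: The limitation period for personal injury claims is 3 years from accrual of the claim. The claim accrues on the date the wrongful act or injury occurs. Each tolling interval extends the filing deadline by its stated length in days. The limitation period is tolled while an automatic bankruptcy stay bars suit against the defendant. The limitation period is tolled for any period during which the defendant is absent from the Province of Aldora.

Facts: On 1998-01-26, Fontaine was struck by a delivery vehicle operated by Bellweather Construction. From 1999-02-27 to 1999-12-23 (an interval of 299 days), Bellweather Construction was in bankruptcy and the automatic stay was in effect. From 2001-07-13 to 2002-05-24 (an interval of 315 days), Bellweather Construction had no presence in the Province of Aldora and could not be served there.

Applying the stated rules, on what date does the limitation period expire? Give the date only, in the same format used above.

The claim accrued on 1998-01-26, the date of the act.
The untolled deadline — 3 years after 1998-01-26 — is 2001-01-26.
The automatic bankruptcy stay from 1999-02-27 to 1999-12-23 tolled the period for 299 days, extending the deadline to 2001-11-21.
The period was tolled for 315 days by the defendant's absence from the jurisdiction (2001-07-13 to 2002-05-24), pushing the deadline to 2002-10-02.

2002-10-02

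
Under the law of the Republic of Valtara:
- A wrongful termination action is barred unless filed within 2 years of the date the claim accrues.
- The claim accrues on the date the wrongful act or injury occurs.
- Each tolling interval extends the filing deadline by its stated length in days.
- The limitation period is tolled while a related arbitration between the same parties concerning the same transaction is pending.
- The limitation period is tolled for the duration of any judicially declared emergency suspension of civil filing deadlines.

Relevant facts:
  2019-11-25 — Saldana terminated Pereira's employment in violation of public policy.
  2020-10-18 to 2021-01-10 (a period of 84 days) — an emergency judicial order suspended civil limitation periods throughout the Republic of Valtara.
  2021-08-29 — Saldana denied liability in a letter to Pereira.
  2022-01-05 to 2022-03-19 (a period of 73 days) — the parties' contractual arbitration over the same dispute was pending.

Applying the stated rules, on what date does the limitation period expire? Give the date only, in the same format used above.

The claim accrued on 2019-11-25, the date of the act.
2 years from 2019-11-25 is 2021-11-25.
Because the emergency suspension of filing deadlines ran from 2020-10-18 to 2021-01-10, the deadline is extended by 84 days to 2022-02-17.
Because the pending related arbitration ran from 2022-01-05 to 2022-03-19, the deadline is extended by 73 days to 2022-05-01.
Nothing else in the chronology tolls or restarts the period.

2022-05-01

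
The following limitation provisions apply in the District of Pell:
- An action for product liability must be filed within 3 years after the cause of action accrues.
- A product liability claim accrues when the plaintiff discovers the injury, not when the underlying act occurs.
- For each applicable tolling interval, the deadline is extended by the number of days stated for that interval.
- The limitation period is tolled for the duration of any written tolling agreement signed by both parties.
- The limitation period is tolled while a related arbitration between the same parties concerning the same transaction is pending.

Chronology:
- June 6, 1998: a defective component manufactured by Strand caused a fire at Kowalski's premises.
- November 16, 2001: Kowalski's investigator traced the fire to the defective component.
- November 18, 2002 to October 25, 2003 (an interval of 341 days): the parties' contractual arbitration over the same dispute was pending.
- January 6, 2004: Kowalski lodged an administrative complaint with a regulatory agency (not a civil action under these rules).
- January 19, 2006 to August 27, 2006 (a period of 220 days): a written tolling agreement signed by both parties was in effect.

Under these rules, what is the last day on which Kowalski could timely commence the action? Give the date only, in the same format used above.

The claim did not accrue until Kowalski discovered the injury on November 16, 2001; the June 6, 1998 act date does not start the clock under the stated rule.
The untolled deadline — 3 years after November 16, 2001 — is November 16, 2004.
Because the pending related arbitration ran from November 18, 2002 to October 25, 2003, the deadline is extended by 341 days to October 23, 2005.
The written tolling agreement starting January 19, 2006 came too late — the period had run on October 23, 2005 — and so does not extend the deadline.
Nothing else in the chronology tolls or restarts the period.

October 23, 2005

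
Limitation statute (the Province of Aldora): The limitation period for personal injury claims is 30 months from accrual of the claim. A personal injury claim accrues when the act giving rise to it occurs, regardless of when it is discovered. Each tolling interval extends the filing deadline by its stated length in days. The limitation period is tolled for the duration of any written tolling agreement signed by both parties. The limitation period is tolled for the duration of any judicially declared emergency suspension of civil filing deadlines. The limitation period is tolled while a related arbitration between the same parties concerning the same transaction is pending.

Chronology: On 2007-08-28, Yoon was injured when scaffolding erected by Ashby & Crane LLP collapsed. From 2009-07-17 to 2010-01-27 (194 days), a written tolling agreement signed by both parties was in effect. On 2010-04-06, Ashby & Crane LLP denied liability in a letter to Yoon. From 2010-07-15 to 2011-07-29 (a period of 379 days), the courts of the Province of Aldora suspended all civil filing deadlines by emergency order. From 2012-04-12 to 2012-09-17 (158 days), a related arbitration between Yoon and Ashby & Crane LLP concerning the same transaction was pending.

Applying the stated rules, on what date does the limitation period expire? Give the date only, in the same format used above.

The limitation period began to run on 2007-08-28.
The untolled deadline — 30 months after 2007-08-28 — is 2010-02-28.
The period was tolled for 194 days by the written tolling agreement (2009-07-17 to 2010-01-27), pushing the deadline to 2010-09-10.
The period was tolled for 379 days by the emergency suspension of filing deadlines (2010-07-15 to 2011-07-29), pushing the deadline to 2011-09-24.
The pending related arbitration starting 2012-04-12 came too late — the period had run on 2011-09-24 — and so does not extend the deadline.
The other events in the timeline have no effect on the limitation period under the stated rules.

2011-09-24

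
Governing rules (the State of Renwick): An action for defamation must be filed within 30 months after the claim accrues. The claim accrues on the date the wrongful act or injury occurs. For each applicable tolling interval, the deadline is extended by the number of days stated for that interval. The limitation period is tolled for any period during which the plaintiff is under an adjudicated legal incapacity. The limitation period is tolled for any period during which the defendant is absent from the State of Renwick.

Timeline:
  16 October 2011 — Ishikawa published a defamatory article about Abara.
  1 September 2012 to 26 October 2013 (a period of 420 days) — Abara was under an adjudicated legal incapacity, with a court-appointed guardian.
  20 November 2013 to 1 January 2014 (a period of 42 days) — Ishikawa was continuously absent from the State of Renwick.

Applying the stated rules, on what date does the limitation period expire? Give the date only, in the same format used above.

22 July 2015

The claim accrued on 16 October 2011, the date of the act.
The untolled deadline — 30 months after 16 October 2011 — is 16 April 2014.
The plaintiff's legal incapacity from 1 September 2012 to 26 October 2013 tolled the period for 420 days, extending the deadline to 10 June 2015.
The defendant's absence from the jurisdiction from 20 November 2013 to 1 January 2014 tolled the period for 42 days, extending the deadline to 22 July 2015.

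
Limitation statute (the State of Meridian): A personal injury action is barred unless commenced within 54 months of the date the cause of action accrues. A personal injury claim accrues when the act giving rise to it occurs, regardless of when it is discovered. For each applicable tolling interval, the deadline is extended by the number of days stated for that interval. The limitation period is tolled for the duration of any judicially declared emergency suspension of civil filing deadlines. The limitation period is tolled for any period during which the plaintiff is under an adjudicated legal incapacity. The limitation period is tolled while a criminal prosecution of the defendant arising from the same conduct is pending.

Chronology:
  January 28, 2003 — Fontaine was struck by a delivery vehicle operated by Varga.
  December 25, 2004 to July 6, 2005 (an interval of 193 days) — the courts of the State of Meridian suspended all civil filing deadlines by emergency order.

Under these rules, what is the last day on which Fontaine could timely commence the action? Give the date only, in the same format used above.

February 6, 2008

The cause of action accrued on January 28, 2003, the date of the act.
Adding the 54 months base period to January 28, 2003 gives a deadline of July 28, 2007, before any tolling.
The emergency suspension of filing deadlines from December 25, 2004 to July 6, 2005 tolled the period for 193 days, extending the deadline to February 6, 2008.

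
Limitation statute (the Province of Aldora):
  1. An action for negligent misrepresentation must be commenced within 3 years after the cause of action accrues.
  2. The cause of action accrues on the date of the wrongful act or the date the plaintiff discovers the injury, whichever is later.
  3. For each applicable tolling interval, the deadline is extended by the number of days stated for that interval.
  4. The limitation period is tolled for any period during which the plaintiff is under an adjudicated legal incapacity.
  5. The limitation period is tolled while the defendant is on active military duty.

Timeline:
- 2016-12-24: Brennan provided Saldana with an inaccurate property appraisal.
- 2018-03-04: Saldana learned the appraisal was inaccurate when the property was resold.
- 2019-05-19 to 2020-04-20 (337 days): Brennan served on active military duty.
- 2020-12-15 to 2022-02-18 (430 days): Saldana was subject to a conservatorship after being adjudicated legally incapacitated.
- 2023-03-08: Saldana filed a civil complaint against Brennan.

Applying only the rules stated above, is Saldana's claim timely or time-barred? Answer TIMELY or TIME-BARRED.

The claim accrued on 2018-03-04 — the later of the 2016-12-24 act and the 2018-03-04 discovery.
Adding the 3 years base period to 2018-03-04 gives a deadline of 2021-03-04, before any tolling.
Because the defendant's active military service ran from 2019-05-19 to 2020-04-20, the deadline is extended by 337 days to 2022-02-04.
Because the plaintiff's legal incapacity ran from 2020-12-15 to 2022-02-18, the deadline is extended by 430 days to 2023-04-10.
Saldana filed on 2023-03-08, before the 2023-04-10 deadline, so the action is timely.

TIMELY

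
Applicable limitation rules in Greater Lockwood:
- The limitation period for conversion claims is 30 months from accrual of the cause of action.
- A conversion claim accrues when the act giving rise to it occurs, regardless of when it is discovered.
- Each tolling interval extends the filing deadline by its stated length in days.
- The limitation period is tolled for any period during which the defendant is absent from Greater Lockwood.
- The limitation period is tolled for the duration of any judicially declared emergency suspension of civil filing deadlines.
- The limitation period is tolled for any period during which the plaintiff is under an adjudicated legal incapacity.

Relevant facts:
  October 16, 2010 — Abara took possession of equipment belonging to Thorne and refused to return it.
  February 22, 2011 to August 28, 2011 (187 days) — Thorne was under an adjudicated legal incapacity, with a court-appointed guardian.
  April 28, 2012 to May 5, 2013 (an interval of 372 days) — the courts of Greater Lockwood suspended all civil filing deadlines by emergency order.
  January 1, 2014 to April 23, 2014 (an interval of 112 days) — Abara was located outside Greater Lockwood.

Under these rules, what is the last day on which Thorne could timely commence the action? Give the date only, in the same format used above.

February 16, 2015

The claim accrued on October 16, 2010, when the wrongful act occurred.
30 months from October 16, 2010 is April 16, 2013.
The period was tolled for 187 days by the plaintiff's legal incapacity (February 22, 2011 to August 28, 2011), pushing the deadline to October 20, 2013.
The emergency suspension of filing deadlines from April 28, 2012 to May 5, 2013 tolled the period for 372 days, extending the deadline to October 27, 2014.
The period was tolled for 112 days by the defendant's absence from the jurisdiction (January 1, 2014 to April 23, 2014), pushing the deadline to February 16, 2015.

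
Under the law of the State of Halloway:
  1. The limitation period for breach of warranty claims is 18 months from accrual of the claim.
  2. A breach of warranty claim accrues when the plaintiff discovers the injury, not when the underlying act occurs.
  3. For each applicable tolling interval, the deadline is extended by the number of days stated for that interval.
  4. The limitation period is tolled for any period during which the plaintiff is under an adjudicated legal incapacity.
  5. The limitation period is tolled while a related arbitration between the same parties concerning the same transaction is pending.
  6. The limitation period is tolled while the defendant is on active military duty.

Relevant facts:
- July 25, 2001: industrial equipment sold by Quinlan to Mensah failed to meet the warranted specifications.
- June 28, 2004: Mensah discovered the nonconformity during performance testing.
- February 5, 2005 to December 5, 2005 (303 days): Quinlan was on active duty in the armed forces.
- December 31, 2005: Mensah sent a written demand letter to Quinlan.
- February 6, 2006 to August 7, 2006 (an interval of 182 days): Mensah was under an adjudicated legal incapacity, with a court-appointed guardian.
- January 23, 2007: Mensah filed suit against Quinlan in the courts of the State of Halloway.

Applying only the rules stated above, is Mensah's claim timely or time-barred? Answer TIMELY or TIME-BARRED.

TIMELY

Accrual is tied to discovery, so the period began on June 28, 2004 rather than on July 25, 2001 when the act occurred.
18 months from June 28, 2004 is December 28, 2005.
The period was tolled for 303 days by the defendant's active military service (February 5, 2005 to December 5, 2005), pushing the deadline to October 27, 2006.
The plaintiff's legal incapacity from February 6, 2006 to August 7, 2006 tolled the period for 182 days, extending the deadline to April 27, 2007.
None of the other events listed affects the running of the period under the stated rules.
Mensah filed on January 23, 2007, before the April 27, 2007 deadline, so the action is timely.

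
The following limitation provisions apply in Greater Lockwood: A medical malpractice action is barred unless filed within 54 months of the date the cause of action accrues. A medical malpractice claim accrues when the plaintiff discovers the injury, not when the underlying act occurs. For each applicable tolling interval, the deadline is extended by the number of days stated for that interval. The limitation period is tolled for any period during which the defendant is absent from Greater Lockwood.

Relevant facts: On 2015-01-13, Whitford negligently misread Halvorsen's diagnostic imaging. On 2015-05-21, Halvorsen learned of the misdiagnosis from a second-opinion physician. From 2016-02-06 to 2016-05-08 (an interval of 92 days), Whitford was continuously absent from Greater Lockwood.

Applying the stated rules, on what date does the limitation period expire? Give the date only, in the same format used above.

2020-02-21

Under the discovery rule, the claim accrued on 2015-05-21, when Halvorsen discovered the injury — not on the 2015-01-13 date of the underlying act.
Adding the 54 months base period to 2015-05-21 gives a deadline of 2019-11-21, before any tolling.
The defendant's absence from the jurisdiction from 2016-02-06 to 2016-05-08 tolled the period for 92 days, extending the deadline to 2020-02-21.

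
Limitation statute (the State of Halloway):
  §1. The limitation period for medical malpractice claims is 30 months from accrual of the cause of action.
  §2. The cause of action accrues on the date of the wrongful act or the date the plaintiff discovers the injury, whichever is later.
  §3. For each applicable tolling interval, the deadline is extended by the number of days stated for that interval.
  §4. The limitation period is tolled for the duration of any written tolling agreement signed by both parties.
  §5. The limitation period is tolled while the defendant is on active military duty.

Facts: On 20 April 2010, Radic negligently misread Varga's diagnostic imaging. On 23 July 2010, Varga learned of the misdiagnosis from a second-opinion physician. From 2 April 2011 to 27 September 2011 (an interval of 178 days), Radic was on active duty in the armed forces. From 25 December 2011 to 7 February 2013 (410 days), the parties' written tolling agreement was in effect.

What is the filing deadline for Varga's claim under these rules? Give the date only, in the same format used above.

The claim accrued on 23 July 2010 — the later of the 20 April 2010 act and the 23 July 2010 discovery.
The untolled deadline — 30 months after 23 July 2010 — is 23 January 2013.
The defendant's active military service from 2 April 2011 to 27 September 2011 tolled the period for 178 days, extending the deadline to 20 July 2013.
The written tolling agreement from 25 December 2011 to 7 February 2013 tolled the period for 410 days, extending the deadline to 3 September 2014.

3 September 2014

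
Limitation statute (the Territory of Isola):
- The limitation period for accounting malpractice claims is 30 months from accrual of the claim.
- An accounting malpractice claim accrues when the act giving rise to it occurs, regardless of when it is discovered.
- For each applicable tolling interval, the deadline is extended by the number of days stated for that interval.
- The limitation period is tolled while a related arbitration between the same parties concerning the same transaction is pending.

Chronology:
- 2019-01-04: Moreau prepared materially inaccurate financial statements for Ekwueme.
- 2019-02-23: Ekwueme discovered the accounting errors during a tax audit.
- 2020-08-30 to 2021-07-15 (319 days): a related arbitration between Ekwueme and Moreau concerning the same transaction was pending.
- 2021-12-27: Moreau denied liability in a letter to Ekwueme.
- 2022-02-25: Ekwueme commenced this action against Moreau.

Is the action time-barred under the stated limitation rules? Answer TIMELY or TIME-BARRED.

Because the rule ties accrual to occurrence, the claim accrued on 2019-01-04, not on the 2019-02-23 discovery date.
Adding the 30 months base period to 2019-01-04 gives a deadline of 2021-07-04, before any tolling.
The period was tolled for 319 days by the pending related arbitration (2020-08-30 to 2021-07-15), pushing the deadline to 2022-05-19.
None of the other events listed affects the running of the period under the stated rules.
The 2022-02-25 filing precedes the 2022-05-19 deadline; the claim is timely.

TIMELY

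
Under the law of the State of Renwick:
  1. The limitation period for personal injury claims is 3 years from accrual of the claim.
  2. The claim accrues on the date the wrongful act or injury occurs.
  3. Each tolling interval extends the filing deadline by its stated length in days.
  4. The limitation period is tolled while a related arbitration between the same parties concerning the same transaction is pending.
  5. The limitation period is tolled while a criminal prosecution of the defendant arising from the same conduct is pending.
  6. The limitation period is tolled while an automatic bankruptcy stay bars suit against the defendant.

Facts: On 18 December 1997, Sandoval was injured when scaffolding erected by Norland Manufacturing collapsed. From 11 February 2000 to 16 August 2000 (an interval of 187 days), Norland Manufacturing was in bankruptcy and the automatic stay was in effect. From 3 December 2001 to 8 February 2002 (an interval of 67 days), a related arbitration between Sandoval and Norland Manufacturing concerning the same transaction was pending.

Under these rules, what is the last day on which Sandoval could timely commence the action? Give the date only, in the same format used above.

The claim accrued on 18 December 1997, when the wrongful act occurred.
3 years from 18 December 1997 is 18 December 2000.
Because the automatic bankruptcy stay ran from 11 February 2000 to 16 August 2000, the deadline is extended by 187 days to 23 June 2001.
By the time the pending related arbitration began on 3 December 2001, the limitation period had already expired on 23 June 2001; that interval cannot revive it.

23 June 2001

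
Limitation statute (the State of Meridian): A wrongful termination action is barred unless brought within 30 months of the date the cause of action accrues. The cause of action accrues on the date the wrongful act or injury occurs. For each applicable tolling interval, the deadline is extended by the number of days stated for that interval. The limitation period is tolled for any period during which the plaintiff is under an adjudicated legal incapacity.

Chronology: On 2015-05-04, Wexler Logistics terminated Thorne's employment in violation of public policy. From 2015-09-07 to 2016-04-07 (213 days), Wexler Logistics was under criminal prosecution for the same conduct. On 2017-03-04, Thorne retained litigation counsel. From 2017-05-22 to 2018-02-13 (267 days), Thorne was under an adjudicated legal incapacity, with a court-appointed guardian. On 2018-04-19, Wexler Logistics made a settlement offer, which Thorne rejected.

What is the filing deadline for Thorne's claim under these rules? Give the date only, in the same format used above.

The limitation period began to run on 2015-05-04.
Adding the 30 months base period to 2015-05-04 gives a deadline of 2017-11-04, before any tolling.
Because the plaintiff's legal incapacity ran from 2017-05-22 to 2018-02-13, the deadline is extended by 267 days to 2018-07-29.
Although a criminal prosecution ran from 2015-09-07 to 2016-04-07, the stated rules do not make that a tolling event, so it is disregarded.
None of the other events listed affects the running of the period under the stated rules.

2018-07-29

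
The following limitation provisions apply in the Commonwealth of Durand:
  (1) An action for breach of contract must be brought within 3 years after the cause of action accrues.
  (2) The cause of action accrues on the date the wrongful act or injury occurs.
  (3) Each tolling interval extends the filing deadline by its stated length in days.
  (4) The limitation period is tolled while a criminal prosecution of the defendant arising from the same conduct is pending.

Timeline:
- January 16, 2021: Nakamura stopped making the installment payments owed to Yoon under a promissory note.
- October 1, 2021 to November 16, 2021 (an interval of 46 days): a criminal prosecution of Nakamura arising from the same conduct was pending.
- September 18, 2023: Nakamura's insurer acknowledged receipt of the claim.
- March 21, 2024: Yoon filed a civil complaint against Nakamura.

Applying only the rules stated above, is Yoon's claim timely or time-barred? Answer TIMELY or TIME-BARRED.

The claim accrued on January 16, 2021, when the wrongful act occurred.
Adding the 3 years base period to January 16, 2021 gives a deadline of January 16, 2024, before any tolling.
The period was tolled for 46 days by the pending criminal prosecution (October 1, 2021 to November 16, 2021), pushing the deadline to March 2, 2024.
The other events in the timeline have no effect on the limitation period under the stated rules.
Filing on March 21, 2024 missed the March 2, 2024 deadline — the action is time-barred.

TIME-BARRED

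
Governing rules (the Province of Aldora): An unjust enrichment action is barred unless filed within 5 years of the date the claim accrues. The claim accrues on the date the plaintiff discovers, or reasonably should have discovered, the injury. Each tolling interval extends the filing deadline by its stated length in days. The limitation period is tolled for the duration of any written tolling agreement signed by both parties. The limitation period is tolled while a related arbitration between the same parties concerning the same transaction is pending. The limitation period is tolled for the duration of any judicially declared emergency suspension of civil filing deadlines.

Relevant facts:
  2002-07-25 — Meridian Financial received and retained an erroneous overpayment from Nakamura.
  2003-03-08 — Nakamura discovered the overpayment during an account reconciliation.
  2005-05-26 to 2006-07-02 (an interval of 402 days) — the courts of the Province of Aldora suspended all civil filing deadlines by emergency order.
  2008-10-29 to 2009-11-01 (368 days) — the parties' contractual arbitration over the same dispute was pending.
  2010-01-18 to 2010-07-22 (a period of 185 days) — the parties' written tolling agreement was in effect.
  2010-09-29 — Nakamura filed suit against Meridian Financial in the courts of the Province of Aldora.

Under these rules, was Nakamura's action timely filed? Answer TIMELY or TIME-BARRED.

Under the discovery rule, the claim accrued on 2003-03-08, when Nakamura discovered the injury — not on the 2002-07-25 date of the underlying act.
The untolled deadline — 5 years after 2003-03-08 — is 2008-03-08.
The period was tolled for 402 days by the emergency suspension of filing deadlines (2005-05-26 to 2006-07-02), pushing the deadline to 2009-04-14.
The pending related arbitration from 2008-10-29 to 2009-11-01 tolled the period for 368 days, extending the deadline to 2010-04-17.
The period was tolled for 185 days by the written tolling agreement (2010-01-18 to 2010-07-22), pushing the deadline to 2010-10-19.
Filing on 2010-09-29 beat the 2010-10-19 deadline — the action is timely.

TIMELY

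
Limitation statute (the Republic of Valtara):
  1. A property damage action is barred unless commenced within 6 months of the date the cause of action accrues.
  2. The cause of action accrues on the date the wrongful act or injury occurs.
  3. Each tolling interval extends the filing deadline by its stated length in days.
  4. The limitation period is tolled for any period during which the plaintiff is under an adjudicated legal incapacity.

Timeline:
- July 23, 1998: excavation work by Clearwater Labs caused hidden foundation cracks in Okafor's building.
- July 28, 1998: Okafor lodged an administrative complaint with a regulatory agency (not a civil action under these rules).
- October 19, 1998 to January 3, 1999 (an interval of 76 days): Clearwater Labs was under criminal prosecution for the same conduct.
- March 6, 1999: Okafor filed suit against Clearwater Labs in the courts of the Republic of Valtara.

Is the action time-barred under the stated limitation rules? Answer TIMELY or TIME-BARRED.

The claim accrued on July 23, 1998, when the wrongful act occurred.
The untolled deadline — 6 months after July 23, 1998 — is January 23, 1999.
No stated provision tolls the period for a criminal prosecution, so the interval from October 19, 1998 to January 3, 1999 has no effect on the deadline.
Nothing else in the chronology tolls or restarts the period.
Filing on March 6, 1999 missed the January 23, 1999 deadline — the action is time-barred.

TIME-BARRED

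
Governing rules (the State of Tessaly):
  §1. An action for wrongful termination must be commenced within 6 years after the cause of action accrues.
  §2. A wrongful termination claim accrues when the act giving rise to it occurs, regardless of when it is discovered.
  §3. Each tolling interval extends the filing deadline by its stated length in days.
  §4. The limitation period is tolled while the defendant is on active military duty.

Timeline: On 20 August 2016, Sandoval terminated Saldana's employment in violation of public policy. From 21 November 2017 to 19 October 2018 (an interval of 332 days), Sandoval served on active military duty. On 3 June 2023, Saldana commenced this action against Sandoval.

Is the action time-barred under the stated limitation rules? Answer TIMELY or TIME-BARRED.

TIMELY

The limitation period began to run on 20 August 2016.
Adding the 6 years base period to 20 August 2016 gives a deadline of 20 August 2022, before any tolling.
The period was tolled for 332 days by the defendant's active military service (21 November 2017 to 19 October 2018), pushing the deadline to 18 July 2023.
Filing on 3 June 2023 beat the 18 July 2023 deadline — the action is timely.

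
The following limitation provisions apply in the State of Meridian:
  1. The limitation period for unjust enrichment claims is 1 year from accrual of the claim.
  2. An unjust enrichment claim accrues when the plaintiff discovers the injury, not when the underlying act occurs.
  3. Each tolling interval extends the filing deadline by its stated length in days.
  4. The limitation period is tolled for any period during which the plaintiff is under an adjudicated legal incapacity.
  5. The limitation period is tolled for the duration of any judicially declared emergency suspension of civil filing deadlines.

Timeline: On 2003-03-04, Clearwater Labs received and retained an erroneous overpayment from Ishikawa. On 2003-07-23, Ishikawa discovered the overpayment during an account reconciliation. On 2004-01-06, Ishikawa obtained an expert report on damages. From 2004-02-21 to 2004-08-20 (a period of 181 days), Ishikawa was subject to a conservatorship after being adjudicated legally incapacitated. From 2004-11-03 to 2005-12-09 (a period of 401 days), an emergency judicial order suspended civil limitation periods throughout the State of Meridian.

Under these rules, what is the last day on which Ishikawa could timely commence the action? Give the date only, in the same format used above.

Under the discovery rule, the claim accrued on 2003-07-23, when Ishikawa discovered the injury — not on the 2003-03-04 date of the underlying act.
The untolled deadline — 1 year after 2003-07-23 — is 2004-07-23.
Because the plaintiff's legal incapacity ran from 2004-02-21 to 2004-08-20, the deadline is extended by 181 days to 2005-01-20.
Because the emergency suspension of filing deadlines ran from 2004-11-03 to 2005-12-09, the deadline is extended by 401 days to 2006-02-25.
Nothing else in the chronology tolls or restarts the period.

2006-02-25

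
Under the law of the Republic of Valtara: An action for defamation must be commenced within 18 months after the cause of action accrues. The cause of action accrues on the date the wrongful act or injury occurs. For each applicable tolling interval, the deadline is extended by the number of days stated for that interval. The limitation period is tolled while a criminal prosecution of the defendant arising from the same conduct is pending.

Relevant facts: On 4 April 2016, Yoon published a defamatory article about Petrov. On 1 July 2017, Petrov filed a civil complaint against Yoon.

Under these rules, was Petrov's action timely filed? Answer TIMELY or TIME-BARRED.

TIMELY

The claim accrued on 4 April 2016, when the wrongful act occurred.
Adding the 18 months base period to 4 April 2016 gives a deadline of 4 October 2017, before any tolling.
Petrov filed on 1 July 2017, before the 4 October 2017 deadline, so the action is timely.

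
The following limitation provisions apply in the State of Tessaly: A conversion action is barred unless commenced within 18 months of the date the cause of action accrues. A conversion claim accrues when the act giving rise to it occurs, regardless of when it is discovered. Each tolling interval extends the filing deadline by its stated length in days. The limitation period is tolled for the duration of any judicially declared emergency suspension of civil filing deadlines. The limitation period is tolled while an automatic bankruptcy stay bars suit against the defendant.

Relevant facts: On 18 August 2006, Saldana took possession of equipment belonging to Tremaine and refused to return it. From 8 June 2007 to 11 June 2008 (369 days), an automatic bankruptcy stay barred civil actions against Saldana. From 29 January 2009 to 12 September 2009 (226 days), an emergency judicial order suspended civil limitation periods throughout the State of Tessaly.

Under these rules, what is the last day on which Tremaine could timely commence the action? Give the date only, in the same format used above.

The cause of action accrued on 18 August 2006, the date of the act.
18 months from 18 August 2006 is 18 February 2008.
The period was tolled for 369 days by the automatic bankruptcy stay (8 June 2007 to 11 June 2008), pushing the deadline to 21 February 2009.
Because the emergency suspension of filing deadlines ran from 29 January 2009 to 12 September 2009, the deadline is extended by 226 days to 5 October 2009.

5 October 2009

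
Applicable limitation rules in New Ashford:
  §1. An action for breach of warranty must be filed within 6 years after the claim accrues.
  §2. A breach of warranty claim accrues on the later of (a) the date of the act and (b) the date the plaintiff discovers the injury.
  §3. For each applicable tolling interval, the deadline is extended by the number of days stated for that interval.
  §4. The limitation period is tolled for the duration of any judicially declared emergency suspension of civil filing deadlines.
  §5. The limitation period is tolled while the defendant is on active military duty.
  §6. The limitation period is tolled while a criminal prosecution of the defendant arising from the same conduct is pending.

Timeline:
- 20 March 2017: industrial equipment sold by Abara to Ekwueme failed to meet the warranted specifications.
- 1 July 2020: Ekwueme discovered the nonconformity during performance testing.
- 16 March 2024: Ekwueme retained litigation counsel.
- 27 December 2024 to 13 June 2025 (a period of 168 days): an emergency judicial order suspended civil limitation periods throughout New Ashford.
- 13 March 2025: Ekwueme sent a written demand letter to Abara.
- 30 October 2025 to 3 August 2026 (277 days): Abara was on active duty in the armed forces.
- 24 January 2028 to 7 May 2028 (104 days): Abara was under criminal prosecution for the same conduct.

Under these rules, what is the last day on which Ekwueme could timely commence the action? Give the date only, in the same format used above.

19 September 2027

Because discovery on 1 July 2020 post-dates the 20 March 2017 act, accrual under the later-of rule falls on 1 July 2020.
The untolled deadline — 6 years after 1 July 2020 — is 1 July 2026.
Because the emergency suspension of filing deadlines ran from 27 December 2024 to 13 June 2025, the deadline is extended by 168 days to 16 December 2026.
The period was tolled for 277 days by the defendant's active military service (30 October 2025 to 3 August 2026), pushing the deadline to 19 September 2027.
The pending criminal prosecution from 24 January 2028 to 7 May 2028 began after the period had already run on 19 September 2027, so it has no tolling effect.
The other events in the timeline have no effect on the limitation period under the stated rules.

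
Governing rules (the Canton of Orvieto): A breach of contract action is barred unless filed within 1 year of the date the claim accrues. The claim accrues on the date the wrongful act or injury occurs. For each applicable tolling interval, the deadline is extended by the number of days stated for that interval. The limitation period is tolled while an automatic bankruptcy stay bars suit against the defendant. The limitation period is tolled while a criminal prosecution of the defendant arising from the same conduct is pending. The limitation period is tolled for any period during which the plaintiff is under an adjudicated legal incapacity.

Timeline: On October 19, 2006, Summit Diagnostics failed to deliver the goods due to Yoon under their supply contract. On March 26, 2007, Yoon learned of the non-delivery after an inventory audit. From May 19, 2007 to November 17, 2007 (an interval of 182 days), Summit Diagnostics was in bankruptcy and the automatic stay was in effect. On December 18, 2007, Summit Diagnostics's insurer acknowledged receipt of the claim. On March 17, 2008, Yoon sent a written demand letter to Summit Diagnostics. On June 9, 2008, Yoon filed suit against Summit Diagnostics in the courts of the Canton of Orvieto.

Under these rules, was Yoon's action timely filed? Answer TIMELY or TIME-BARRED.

The claim accrued on October 19, 2006, when the wrongful act occurred; under the stated occurrence rule the March 26, 2007 discovery does not delay accrual.
The untolled deadline — 1 year after October 19, 2006 — is October 19, 2007.
Because the automatic bankruptcy stay ran from May 19, 2007 to November 17, 2007, the deadline is extended by 182 days to April 18, 2008.
None of the other events listed affects the running of the period under the stated rules.
Yoon filed on June 9, 2008, after the April 18, 2008 deadline, so the action is time-barred.

TIME-BARRED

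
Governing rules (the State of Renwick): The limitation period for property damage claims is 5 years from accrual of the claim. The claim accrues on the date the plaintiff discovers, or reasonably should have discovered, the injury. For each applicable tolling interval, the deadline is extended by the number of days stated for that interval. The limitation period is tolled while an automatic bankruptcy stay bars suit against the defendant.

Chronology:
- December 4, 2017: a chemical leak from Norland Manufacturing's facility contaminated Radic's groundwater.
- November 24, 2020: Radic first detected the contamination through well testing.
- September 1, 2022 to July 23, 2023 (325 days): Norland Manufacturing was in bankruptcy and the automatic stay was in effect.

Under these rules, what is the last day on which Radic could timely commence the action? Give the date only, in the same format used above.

Accrual is tied to discovery, so the period began on November 24, 2020 rather than on December 4, 2017 when the act occurred.
5 years from November 24, 2020 is November 24, 2025.
The automatic bankruptcy stay from September 1, 2022 to July 23, 2023 tolled the period for 325 days, extending the deadline to October 15, 2026.

October 15, 2026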